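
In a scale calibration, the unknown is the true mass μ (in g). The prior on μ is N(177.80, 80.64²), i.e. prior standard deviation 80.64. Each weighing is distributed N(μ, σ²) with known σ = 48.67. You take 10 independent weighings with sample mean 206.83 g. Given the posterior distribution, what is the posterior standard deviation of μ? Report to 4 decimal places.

For Normal data with known variance σ², a Normal(μ₀, σ₀²) prior on μ is conjugate. Posterior precision = 1/σ₀² + n/σ²; posterior mean is the precision-weighted average of μ₀ and x̄.
σ₀² = 80.64² = 6502.8096, σ² = 48.67² = 2368.7689; σ² + n·σ₀² = 2368.7689 + 10·6502.8096 = 67396.8649.
Posterior precision = 1/σ₀² + n/σ² = 1/6502.8096 + 10/2368.7689 = (σ² + n·σ₀²)/(σ₀²σ²) = 67396.8649/(6502.8096·2368.7689); posterior variance σₙ² = σ₀²σ²/(σ² + n·σ₀²) = 6502.8096·2368.7689/67396.8649 = 228.551479.
Posterior SD = √σₙ² = √(6502.8096·2368.7689/67396.8649) = 15.1179.

15.1179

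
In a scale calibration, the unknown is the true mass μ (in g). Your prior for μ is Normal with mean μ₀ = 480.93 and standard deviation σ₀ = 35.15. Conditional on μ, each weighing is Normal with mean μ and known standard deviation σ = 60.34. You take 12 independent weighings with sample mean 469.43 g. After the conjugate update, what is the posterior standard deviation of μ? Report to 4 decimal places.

15.6074

For Normal data with known variance σ², a Normal(μ₀, σ₀²) prior on μ is conjugate. Posterior precision = 1/σ₀² + n/σ²; posterior mean is the precision-weighted average of μ₀ and x̄.
σ₀² = 35.15² = 1235.5225, σ² = 60.34² = 3640.9156; σ² + n·σ₀² = 3640.9156 + 12·1235.5225 = 18467.1856.
Posterior precision = 1/σ₀² + n/σ² = 1/1235.5225 + 12/3640.9156 = (σ² + n·σ₀²)/(σ₀²σ²) = 18467.1856/(1235.5225·3640.9156); posterior variance σₙ² = σ₀²σ²/(σ² + n·σ₀²) = 1235.5225·3640.9156/18467.1856 = 243.590618.
Posterior SD = √σₙ² = √(1235.5225·3640.9156/18467.1856) = 15.6074.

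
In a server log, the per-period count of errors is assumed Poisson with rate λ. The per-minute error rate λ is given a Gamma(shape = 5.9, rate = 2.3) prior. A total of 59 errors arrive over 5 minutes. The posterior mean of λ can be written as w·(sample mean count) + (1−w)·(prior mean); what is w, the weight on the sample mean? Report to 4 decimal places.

0.6849

With a Gamma(shape α, rate β) prior, the Poisson likelihood is conjugate: the posterior is Gamma(α + ΣXᵢ, β + n).
Posterior mean = (α₀+S)/(β₀+n) = [n/(β₀+n)]·(S/n) + [β₀/(β₀+n)]·(α₀/β₀), so only n and β₀ enter the weight.
Weight on data w = n/(β₀+n) = 5/(2.3+5) = 5/7.3 = 0.6849.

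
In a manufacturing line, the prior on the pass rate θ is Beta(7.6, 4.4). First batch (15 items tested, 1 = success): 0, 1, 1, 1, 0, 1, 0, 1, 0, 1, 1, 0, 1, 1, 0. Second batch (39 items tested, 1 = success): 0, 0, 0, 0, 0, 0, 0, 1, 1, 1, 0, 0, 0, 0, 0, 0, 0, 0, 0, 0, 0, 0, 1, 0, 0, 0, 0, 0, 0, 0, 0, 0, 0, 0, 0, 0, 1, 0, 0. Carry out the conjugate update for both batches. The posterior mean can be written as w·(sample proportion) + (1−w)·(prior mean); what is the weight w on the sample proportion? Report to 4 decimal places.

The Beta prior is conjugate to a Binomial/Bernoulli likelihood; the update adds successes to α and failures to β.
Total number of items tested: n = 15 + 39 = 54.
Posterior mean = (α₀+k)/(α₀+β₀+n) = [n/(α₀+β₀+n)]·(k/n) + [(α₀+β₀)/(α₀+β₀+n)]·α₀/(α₀+β₀), so only n and the prior enter the weight.
The weight on the data is w = n/(α₀+β₀+n) = 54/(7.6+4.4+54) = 54/66.0 = 0.8182.

0.8182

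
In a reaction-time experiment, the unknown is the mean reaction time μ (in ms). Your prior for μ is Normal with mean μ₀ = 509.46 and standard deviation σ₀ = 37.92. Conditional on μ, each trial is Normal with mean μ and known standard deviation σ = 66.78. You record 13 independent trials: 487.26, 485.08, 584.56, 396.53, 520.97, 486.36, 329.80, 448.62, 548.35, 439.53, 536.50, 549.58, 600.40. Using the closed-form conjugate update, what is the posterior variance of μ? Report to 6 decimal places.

276.967940

For Normal data with known variance σ², a Normal(μ₀, σ₀²) prior on μ is conjugate. Posterior precision = 1/σ₀² + n/σ²; posterior mean is the precision-weighted average of μ₀ and x̄.
σ₀² = 37.92² = 1437.9264, σ² = 66.78² = 4459.5684; σ² + n·σ₀² = 4459.5684 + 13·1437.9264 = 23152.6116.
Posterior precision = 1/σ₀² + n/σ² = 1/1437.9264 + 13/4459.5684 = (σ² + n·σ₀²)/(σ₀²σ²) = 23152.6116/(1437.9264·4459.5684); posterior variance σₙ² = σ₀²σ²/(σ² + n·σ₀²) = 1437.9264·4459.5684/23152.6116 = 276.967940.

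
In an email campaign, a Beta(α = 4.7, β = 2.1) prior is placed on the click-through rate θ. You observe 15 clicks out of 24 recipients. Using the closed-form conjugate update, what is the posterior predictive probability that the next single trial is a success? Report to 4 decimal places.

The Beta prior is conjugate to a Binomial/Bernoulli likelihood; the update adds successes to α and failures to β.
Posterior: Beta(α+k, β+n−k) = Beta(4.7+15, 2.1+9) = Beta(19.7, 11.1).
For a single future Bernoulli trial, P(success | data) = α/(α+β) = 0.6396.

0.6396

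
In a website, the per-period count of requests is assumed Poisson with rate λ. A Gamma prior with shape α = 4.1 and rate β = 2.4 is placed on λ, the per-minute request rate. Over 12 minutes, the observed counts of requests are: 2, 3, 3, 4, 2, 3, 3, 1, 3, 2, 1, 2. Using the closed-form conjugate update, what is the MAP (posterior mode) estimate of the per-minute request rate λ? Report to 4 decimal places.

With a Gamma(shape α, rate β) prior, the Poisson likelihood is conjugate: the posterior is Gamma(α + ΣXᵢ, β + n).
Sum of counts S = 29 over n = 12 minutes.
Posterior: Gamma(α+S, β+n) = Gamma(4.1+29, 2.4+12) = Gamma(33.1, 14.4).
Mode of Gamma(α,β) for α≥1 is (α−1)/β = 32.1/14.4 = 2.2292.

2.2292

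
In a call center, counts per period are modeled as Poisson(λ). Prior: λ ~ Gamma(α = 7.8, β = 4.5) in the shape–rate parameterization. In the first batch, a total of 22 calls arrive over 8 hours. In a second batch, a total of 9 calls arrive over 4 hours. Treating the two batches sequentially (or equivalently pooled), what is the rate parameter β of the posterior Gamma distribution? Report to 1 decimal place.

16.5

With a Gamma(shape α, rate β) prior, the Poisson likelihood is conjugate: the posterior is Gamma(α + ΣXᵢ, β + n).
After batch 1: Gamma(α+S, β+n) = Gamma(7.8+22, 4.5+8) = Gamma(29.8, 12.5).
After batch 2: Gamma(α+S, β+n) = Gamma(29.8+9, 12.5+4) = Gamma(38.8, 16.5).
Posterior β = 16.5.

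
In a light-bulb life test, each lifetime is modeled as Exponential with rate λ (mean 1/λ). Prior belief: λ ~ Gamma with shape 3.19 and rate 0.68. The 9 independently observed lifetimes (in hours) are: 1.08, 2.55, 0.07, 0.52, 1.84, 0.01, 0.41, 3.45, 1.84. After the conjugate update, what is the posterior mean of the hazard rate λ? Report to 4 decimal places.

0.9791

With a Gamma(shape α, rate β) prior on the exponential rate λ, the posterior after n observations with total T = Σxᵢ is Gamma(α+n, β+T).
Sum of observations T = 11.77 hours; n = 9.
Posterior: Gamma(3.19+9, 0.68+11.77) = Gamma(12.19, 12.45).
Posterior mean of λ = α/β = 12.19/12.45 = 0.9791.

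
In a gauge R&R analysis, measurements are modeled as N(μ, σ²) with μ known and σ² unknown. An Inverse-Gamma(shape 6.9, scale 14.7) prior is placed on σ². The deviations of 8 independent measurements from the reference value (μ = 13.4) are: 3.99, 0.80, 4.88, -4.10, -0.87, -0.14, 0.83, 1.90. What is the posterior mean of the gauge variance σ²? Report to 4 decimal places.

With known mean μ and an Inverse-Gamma(α, β) prior on σ², the Normal likelihood is conjugate: posterior is Inv-Gamma(α + n/2, β + Σ(xᵢ−μ)²/2).
Σ(xᵢ−μ)² = (3.99)² + (0.80)² + (4.88)² + (-4.10)² + (-0.87)² + (-0.14)² + (0.83)² + (1.90)² = 62.2599.
Posterior: Inv-Gamma(6.9 + 8/2, 14.7 + 62.2599/2) = Inv-Gamma(10.90, 45.82995).
E[σ²|data] = β/(α−1) = 45.82995/9.90 = 4.6293.

4.6293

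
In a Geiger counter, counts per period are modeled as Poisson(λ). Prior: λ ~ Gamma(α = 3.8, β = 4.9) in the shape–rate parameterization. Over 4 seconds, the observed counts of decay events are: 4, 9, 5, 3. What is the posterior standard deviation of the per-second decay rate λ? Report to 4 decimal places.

0.5595

With a Gamma(shape α, rate β) prior, the Poisson likelihood is conjugate: the posterior is Gamma(α + ΣXᵢ, β + n).
Sum of counts S = 21 over n = 4 seconds.
Posterior: Gamma(α+S, β+n) = Gamma(3.8+21, 4.9+4) = Gamma(24.8, 8.9).
SD = √α/β = √24.8/8.9 = 0.5595.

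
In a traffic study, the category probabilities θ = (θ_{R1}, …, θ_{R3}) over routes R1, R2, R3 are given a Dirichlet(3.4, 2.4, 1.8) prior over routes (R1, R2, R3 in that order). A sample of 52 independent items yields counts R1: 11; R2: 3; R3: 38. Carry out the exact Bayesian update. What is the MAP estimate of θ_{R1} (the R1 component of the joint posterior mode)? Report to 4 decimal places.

The Dirichlet prior is conjugate to the Multinomial likelihood: each posterior αⱼ = prior αⱼ + observed count nⱼ.
Posterior concentration: (14.4, 5.4, 39.8), total = 59.6.
Joint mode component: (α_{R1}−1)/(Σα−K) = 13.4/56.6 = 0.2367.

0.2367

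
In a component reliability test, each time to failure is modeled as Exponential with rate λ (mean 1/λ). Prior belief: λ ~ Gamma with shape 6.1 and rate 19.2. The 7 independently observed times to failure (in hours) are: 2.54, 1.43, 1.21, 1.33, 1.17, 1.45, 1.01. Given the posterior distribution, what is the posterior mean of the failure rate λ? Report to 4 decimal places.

0.4465

With a Gamma(shape α, rate β) prior on the exponential rate λ, the posterior after n observations with total T = Σxᵢ is Gamma(α+n, β+T).
Sum of observations T = 10.14 hours; n = 7.
Posterior: Gamma(6.1+7, 19.2+10.14) = Gamma(13.1, 29.34).
Posterior mean of λ = α/β = 13.1/29.34 = 0.4465.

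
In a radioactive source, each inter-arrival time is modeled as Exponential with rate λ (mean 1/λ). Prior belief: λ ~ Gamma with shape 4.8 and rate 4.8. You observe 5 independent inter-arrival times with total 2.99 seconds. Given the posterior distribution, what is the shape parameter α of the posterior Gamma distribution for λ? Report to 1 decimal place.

With a Gamma(shape α, rate β) prior on the exponential rate λ, the posterior after n observations with total T = Σxᵢ is Gamma(α+n, β+T).
Posterior: Gamma(4.8+5, 4.8+2.99) = Gamma(9.8, 7.79).
Posterior α = 9.8.

9.8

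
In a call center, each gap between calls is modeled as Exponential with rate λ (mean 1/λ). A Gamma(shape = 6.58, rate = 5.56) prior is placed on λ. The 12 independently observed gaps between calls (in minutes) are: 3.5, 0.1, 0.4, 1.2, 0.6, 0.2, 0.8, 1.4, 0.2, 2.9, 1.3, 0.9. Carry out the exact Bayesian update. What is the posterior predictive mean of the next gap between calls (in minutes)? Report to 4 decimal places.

1.0842

With a Gamma(shape α, rate β) prior on the exponential rate λ, the posterior after n observations with total T = Σxᵢ is Gamma(α+n, β+T).
Sum of observations T = 13.5 minutes; n = 12.
Posterior: Gamma(6.58+12, 5.56+13.5) = Gamma(18.58, 19.06).
The predictive distribution for the next observation is Lomax; its mean is β/(α−1) = 19.06/17.58 = 1.0842.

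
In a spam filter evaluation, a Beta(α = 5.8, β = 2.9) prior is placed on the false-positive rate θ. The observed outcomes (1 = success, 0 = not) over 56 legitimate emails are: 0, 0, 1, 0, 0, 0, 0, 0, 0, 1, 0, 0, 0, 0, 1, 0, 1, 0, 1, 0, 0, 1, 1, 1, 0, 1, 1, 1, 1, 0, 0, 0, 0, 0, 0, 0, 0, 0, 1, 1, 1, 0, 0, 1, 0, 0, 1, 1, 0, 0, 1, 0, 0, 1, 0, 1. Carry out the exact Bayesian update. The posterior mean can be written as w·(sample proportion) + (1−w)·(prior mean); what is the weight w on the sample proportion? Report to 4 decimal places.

0.8655

The Beta prior is conjugate to a Binomial/Bernoulli likelihood; the update adds successes to α and failures to β.
Posterior mean = (α₀+k)/(α₀+β₀+n) = [n/(α₀+β₀+n)]·(k/n) + [(α₀+β₀)/(α₀+β₀+n)]·α₀/(α₀+β₀), so only n and the prior enter the weight.
The weight on the data is w = n/(α₀+β₀+n) = 56/(5.8+2.9+56) = 56/64.7 = 0.8655.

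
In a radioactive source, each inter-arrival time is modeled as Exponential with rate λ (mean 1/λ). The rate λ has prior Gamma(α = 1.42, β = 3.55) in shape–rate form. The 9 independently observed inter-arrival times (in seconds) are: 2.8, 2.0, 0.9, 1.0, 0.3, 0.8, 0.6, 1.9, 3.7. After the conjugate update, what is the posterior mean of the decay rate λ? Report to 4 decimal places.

With a Gamma(shape α, rate β) prior on the exponential rate λ, the posterior after n observations with total T = Σxᵢ is Gamma(α+n, β+T).
Sum of observations T = 14.0 seconds; n = 9.
Posterior: Gamma(1.42+9, 3.55+14.0) = Gamma(10.42, 17.55).
Posterior mean of λ = α/β = 10.42/17.55 = 0.5937.

0.5937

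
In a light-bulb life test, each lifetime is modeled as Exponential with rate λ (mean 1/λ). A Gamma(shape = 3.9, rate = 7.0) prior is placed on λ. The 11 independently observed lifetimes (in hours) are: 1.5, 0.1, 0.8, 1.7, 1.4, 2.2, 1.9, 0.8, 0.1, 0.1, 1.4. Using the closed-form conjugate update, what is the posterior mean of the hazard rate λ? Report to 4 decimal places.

0.7842

With a Gamma(shape α, rate β) prior on the exponential rate λ, the posterior after n observations with total T = Σxᵢ is Gamma(α+n, β+T).
Sum of observations T = 12.0 hours; n = 11.
Posterior: Gamma(3.9+11, 7.0+12.0) = Gamma(14.9, 19.0).
Posterior mean of λ = α/β = 14.9/19.0 = 0.7842.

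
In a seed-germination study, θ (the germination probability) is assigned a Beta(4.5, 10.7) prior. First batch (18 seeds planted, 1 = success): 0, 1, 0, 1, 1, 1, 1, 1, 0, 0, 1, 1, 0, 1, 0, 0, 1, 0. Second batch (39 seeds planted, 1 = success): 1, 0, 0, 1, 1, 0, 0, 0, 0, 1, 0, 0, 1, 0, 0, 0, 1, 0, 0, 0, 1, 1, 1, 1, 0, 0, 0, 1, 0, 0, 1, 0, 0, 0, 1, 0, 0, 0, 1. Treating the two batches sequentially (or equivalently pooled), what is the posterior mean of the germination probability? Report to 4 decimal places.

The Beta prior is conjugate to a Binomial/Bernoulli likelihood; the update adds successes to α and failures to β.
After batch 1: Beta(4.5+10, 10.7+8) = Beta(14.5, 18.7).
After batch 2: Beta(14.5+14, 18.7+25) = Beta(28.5, 43.7).
Posterior mean = α/(α+β) = 28.5/72.2 = 0.3947.

0.3947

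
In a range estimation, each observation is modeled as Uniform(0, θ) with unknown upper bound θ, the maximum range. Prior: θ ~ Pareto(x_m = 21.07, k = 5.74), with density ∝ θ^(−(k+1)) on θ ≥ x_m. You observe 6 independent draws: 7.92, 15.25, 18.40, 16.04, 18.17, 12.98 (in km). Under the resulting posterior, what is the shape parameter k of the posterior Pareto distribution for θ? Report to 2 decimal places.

11.74

A Pareto(scale x_m, shape k) prior on the upper bound θ of Uniform(0, θ) is conjugate: posterior is Pareto(max(x_m, max xᵢ), k + n).
Sample maximum = 18.40; prior scale x_m = 21.07 → posterior scale = max = 21.07.
Posterior shape = 5.74 + 6 = 11.74.
Posterior shape k = 11.74.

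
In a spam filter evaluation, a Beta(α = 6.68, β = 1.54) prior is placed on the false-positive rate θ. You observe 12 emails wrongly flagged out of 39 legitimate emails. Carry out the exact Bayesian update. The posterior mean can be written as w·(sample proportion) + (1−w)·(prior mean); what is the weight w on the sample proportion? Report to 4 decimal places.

0.8259

The Beta prior is conjugate to a Binomial/Bernoulli likelihood; the update adds successes to α and failures to β.
Posterior mean = (α₀+k)/(α₀+β₀+n) = [n/(α₀+β₀+n)]·(k/n) + [(α₀+β₀)/(α₀+β₀+n)]·α₀/(α₀+β₀), so only n and the prior enter the weight.
The weight on the data is w = n/(α₀+β₀+n) = 39/(6.68+1.54+39) = 39/47.22 = 0.8259.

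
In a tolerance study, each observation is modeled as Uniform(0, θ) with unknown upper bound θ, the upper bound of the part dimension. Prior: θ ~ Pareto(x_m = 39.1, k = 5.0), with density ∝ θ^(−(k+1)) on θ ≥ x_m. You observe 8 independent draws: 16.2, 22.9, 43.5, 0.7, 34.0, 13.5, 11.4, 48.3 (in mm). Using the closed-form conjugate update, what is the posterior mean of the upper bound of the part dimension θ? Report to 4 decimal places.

52.3250

A Pareto(scale x_m, shape k) prior on the upper bound θ of Uniform(0, θ) is conjugate: posterior is Pareto(max(x_m, max xᵢ), k + n).
Sample maximum = 48.3; prior scale x_m = 39.1 → posterior scale = max = 48.3.
Posterior shape = 5.0 + 8 = 13.0.
E[θ|data] = k·x_m/(k−1) = 13.0·48.3/12.0 = 52.3250.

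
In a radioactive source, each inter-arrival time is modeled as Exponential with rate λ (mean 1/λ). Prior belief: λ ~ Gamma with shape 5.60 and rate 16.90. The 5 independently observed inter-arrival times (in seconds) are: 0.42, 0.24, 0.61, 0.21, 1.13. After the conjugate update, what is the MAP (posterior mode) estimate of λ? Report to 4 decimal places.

With a Gamma(shape α, rate β) prior on the exponential rate λ, the posterior after n observations with total T = Σxᵢ is Gamma(α+n, β+T).
Sum of observations T = 2.61 seconds; n = 5.
Posterior: Gamma(5.60+5, 16.90+2.61) = Gamma(10.60, 19.51).
Mode = (α−1)/β = 0.4921.

0.4921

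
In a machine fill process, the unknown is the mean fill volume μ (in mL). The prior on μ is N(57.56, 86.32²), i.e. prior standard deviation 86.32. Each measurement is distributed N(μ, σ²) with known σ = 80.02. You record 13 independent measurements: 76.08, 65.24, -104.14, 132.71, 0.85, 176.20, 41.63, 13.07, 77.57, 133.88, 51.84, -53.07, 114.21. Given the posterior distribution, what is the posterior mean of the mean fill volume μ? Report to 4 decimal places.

55.9575

For Normal data with known variance σ², a Normal(μ₀, σ₀²) prior on μ is conjugate. Posterior precision = 1/σ₀² + n/σ²; posterior mean is the precision-weighted average of μ₀ and x̄.
Σxᵢ = 76.08 + 65.24 + (-104.14) + 132.71 + 0.85 + 176.20 + 41.63 + 13.07 + 77.57 + 133.88 + 51.84 + (-53.07) + 114.21 = 726.07, so n·x̄ = 726.07.
σ₀² = 86.32² = 7451.1424, σ² = 80.02² = 6403.2004; σ² + n·σ₀² = 6403.2004 + 13·7451.1424 = 103268.0516.
Posterior mean = (μ₀/σ₀² + n·x̄/σ²)/(1/σ₀² + n/σ²) = (σ²·μ₀ + σ₀²·n·x̄)/(σ² + n·σ₀²) = (6403.2004·57.56 + 7451.1424·726.07)/103268.0516 = 5778619.177392/103268.0516 = 55.9575.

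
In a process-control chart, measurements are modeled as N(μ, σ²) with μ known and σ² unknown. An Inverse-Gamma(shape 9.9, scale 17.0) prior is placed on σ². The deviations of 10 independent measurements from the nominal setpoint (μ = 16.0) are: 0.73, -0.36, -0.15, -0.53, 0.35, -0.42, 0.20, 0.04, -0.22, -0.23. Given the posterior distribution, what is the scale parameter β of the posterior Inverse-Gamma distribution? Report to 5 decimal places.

17.70385

With known mean μ and an Inverse-Gamma(α, β) prior on σ², the Normal likelihood is conjugate: posterior is Inv-Gamma(α + n/2, β + Σ(xᵢ−μ)²/2).
Σ(xᵢ−μ)² = (0.73)² + (-0.36)² + (-0.15)² + (-0.53)² + (0.35)² + (-0.42)² + (0.20)² + (0.04)² + (-0.22)² + (-0.23)² = 1.4077.
Posterior: Inv-Gamma(9.9 + 10/2, 17.0 + 1.4077/2) = Inv-Gamma(14.90, 17.70385).
Posterior β = 17.70385.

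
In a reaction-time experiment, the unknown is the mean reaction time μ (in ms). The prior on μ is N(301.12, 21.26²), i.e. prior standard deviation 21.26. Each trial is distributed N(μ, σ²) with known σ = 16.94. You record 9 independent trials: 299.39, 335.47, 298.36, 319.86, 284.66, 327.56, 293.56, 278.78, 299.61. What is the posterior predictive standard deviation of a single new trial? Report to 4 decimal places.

17.7974

For Normal data with known variance σ², a Normal(μ₀, σ₀²) prior on μ is conjugate. Posterior precision = 1/σ₀² + n/σ²; posterior mean is the precision-weighted average of μ₀ and x̄.
σ₀² = 21.26² = 451.9876, σ² = 16.94² = 286.9636; σ² + n·σ₀² = 286.9636 + 9·451.9876 = 4354.852.
Posterior precision = 1/σ₀² + n/σ² = 1/451.9876 + 9/286.9636 = (σ² + n·σ₀²)/(σ₀²σ²) = 4354.852/(451.9876·286.9636); posterior variance σₙ² = σ₀²σ²/(σ² + n·σ₀²) = 451.9876·286.9636/4354.852 = 29.783788.
Predictive variance for one new observation = σₙ² + σ² = 451.9876·286.9636/4354.852 + 286.9636 = σ²·(σ₀² + 4354.852)/4354.852 = 286.9636·4806.8396/4354.852 = 316.747388; SD = √(286.9636·4806.8396/4354.852) = 17.7974.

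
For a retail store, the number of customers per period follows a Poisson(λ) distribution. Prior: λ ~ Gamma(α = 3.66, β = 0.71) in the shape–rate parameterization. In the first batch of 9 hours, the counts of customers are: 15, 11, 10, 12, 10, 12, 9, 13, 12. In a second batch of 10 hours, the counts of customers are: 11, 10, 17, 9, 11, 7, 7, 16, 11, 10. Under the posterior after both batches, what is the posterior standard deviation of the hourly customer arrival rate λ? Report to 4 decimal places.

0.7468

With a Gamma(shape α, rate β) prior, the Poisson likelihood is conjugate: the posterior is Gamma(α + ΣXᵢ, β + n).
Batch 1: sum of counts S = 104 over n = 9 hours.
After batch 1: Gamma(α+S, β+n) = Gamma(3.66+104, 0.71+9) = Gamma(107.66, 9.71).
Batch 2: sum of counts S = 109 over n = 10 hours.
After batch 2: Gamma(α+S, β+n) = Gamma(107.66+109, 9.71+10) = Gamma(216.66, 19.71).
SD = √α/β = √216.66/19.71 = 0.7468.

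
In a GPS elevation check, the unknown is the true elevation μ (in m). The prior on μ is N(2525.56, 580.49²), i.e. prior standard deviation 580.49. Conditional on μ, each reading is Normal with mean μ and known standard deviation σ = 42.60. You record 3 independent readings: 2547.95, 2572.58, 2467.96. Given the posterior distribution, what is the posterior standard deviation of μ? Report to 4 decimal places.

For Normal data with known variance σ², a Normal(μ₀, σ₀²) prior on μ is conjugate. Posterior precision = 1/σ₀² + n/σ²; posterior mean is the precision-weighted average of μ₀ and x̄.
σ₀² = 580.49² = 336968.6401, σ² = 42.60² = 1814.76; σ² + n·σ₀² = 1814.76 + 3·336968.6401 = 1012720.6803.
Posterior precision = 1/σ₀² + n/σ² = 1/336968.6401 + 3/1814.76 = (σ² + n·σ₀²)/(σ₀²σ²) = 1012720.6803/(336968.6401·1814.76); posterior variance σₙ² = σ₀²σ²/(σ² + n·σ₀²) = 336968.6401·1814.76/1012720.6803 = 603.836005.
Posterior SD = √σₙ² = √(336968.6401·1814.76/1012720.6803) = 24.5731.

24.5731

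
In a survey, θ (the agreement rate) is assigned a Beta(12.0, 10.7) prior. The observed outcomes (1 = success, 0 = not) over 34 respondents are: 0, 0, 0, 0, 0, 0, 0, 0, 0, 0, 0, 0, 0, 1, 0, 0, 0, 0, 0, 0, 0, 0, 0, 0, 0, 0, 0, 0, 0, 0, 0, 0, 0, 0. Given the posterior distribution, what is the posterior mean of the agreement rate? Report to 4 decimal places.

0.2293

The Beta prior is conjugate to a Binomial/Bernoulli likelihood; the update adds successes to α and failures to β.
Posterior: Beta(α+k, β+n−k) = Beta(12.0+1, 10.7+33) = Beta(13.0, 43.7).
Posterior mean = α/(α+β) = 13.0/56.7 = 0.2293.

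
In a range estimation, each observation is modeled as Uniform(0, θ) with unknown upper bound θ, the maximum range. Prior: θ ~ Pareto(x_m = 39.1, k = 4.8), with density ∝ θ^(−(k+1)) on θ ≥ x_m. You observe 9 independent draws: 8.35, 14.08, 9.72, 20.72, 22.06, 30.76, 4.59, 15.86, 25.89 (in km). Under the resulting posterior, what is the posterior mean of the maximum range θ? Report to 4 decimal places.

42.1547

A Pareto(scale x_m, shape k) prior on the upper bound θ of Uniform(0, θ) is conjugate: posterior is Pareto(max(x_m, max xᵢ), k + n).
Sample maximum = 30.76; prior scale x_m = 39.1 → posterior scale = max = 39.10.
Posterior shape = 4.8 + 9 = 13.8.
E[θ|data] = k·x_m/(k−1) = 13.8·39.10/12.8 = 42.1547.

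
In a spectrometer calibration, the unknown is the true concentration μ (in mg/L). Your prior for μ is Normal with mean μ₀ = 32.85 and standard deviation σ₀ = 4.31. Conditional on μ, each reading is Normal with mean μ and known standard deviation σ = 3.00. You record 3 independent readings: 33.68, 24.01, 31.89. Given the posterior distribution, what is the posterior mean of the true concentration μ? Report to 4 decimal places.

For Normal data with known variance σ², a Normal(μ₀, σ₀²) prior on μ is conjugate. Posterior precision = 1/σ₀² + n/σ²; posterior mean is the precision-weighted average of μ₀ and x̄.
Σxᵢ = 33.68 + 24.01 + 31.89 = 89.58, so n·x̄ = 89.58.
σ₀² = 4.31² = 18.5761, σ² = 3.00² = 9; σ² + n·σ₀² = 9 + 3·18.5761 = 64.7283.
Posterior mean = (μ₀/σ₀² + n·x̄/σ²)/(1/σ₀² + n/σ²) = (σ²·μ₀ + σ₀²·n·x̄)/(σ² + n·σ₀²) = (9·32.85 + 18.5761·89.58)/64.7283 = 1959.697038/64.7283 = 30.2757.

30.2757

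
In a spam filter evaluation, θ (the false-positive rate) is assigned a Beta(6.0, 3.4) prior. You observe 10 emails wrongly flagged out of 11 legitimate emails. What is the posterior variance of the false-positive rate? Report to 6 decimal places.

The Beta prior is conjugate to a Binomial/Bernoulli likelihood; the update adds successes to α and failures to β.
Posterior: Beta(α+k, β+n−k) = Beta(6.0+10, 3.4+1) = Beta(16.0, 4.4).
Var = αβ/((α+β)²(α+β+1)) = 16.0·4.4/(20.4²·21.4) = 0.007905.

0.007905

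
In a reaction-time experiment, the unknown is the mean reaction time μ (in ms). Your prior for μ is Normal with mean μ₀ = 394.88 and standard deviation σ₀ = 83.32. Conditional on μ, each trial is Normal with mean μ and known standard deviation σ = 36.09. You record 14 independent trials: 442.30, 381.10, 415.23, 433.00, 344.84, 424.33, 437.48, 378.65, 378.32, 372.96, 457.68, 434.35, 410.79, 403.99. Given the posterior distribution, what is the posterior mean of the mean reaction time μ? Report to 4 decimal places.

408.0394

For Normal data with known variance σ², a Normal(μ₀, σ₀²) prior on μ is conjugate. Posterior precision = 1/σ₀² + n/σ²; posterior mean is the precision-weighted average of μ₀ and x̄.
Σxᵢ = 442.30 + 381.10 + 415.23 + 433.00 + 344.84 + 424.33 + 437.48 + 378.65 + 378.32 + 372.96 + 457.68 + 434.35 + 410.79 + 403.99 = 5715.02, so n·x̄ = 5715.02.
σ₀² = 83.32² = 6942.2224, σ² = 36.09² = 1302.4881; σ² + n·σ₀² = 1302.4881 + 14·6942.2224 = 98493.6017.
Posterior mean = (μ₀/σ₀² + n·x̄/σ²)/(1/σ₀² + n/σ²) = (σ²·μ₀ + σ₀²·n·x̄)/(σ² + n·σ₀²) = (1302.4881·394.88 + 6942.2224·5715.02)/98493.6017 = 40189266.361376/98493.6017 = 408.0394.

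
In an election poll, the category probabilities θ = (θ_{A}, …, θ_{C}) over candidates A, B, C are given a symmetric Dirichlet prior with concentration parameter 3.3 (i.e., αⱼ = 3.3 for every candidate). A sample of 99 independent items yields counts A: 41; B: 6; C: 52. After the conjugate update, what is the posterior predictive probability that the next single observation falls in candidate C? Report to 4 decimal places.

0.5078

The Dirichlet prior is conjugate to the Multinomial likelihood: each posterior αⱼ = prior αⱼ + observed count nⱼ.
Posterior concentration: (44.3, 9.3, 55.3), total = 108.9.
P(next = C | data) = α_{C}/Σα = 0.5078.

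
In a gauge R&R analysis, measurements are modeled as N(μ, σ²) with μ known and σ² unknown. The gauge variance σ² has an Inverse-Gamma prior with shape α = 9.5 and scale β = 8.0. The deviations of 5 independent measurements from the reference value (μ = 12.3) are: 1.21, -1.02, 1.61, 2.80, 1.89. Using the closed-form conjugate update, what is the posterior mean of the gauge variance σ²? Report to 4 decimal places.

With known mean μ and an Inverse-Gamma(α, β) prior on σ², the Normal likelihood is conjugate: posterior is Inv-Gamma(α + n/2, β + Σ(xᵢ−μ)²/2).
Σ(xᵢ−μ)² = (1.21)² + (-1.02)² + (1.61)² + (2.80)² + (1.89)² = 16.5087.
Posterior: Inv-Gamma(9.5 + 5/2, 8.0 + 16.5087/2) = Inv-Gamma(12.00, 16.25435).
E[σ²|data] = β/(α−1) = 16.25435/11.00 = 1.4777.

1.4777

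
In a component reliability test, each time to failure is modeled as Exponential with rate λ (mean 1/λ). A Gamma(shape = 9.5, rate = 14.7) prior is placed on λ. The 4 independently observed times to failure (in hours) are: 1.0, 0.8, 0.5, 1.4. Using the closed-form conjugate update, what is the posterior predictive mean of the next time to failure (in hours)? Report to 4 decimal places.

1.4720

With a Gamma(shape α, rate β) prior on the exponential rate λ, the posterior after n observations with total T = Σxᵢ is Gamma(α+n, β+T).
Sum of observations T = 3.7 hours; n = 4.
Posterior: Gamma(9.5+4, 14.7+3.7) = Gamma(13.5, 18.4).
The predictive distribution for the next observation is Lomax; its mean is β/(α−1) = 18.4/12.5 = 1.4720.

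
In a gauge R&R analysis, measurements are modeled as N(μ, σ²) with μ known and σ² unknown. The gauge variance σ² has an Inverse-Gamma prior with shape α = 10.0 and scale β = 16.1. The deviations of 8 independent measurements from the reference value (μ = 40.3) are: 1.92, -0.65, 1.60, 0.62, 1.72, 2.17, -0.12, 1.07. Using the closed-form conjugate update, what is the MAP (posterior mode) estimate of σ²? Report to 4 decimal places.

With known mean μ and an Inverse-Gamma(α, β) prior on σ², the Normal likelihood is conjugate: posterior is Inv-Gamma(α + n/2, β + Σ(xᵢ−μ)²/2).
Σ(xᵢ−μ)² = (1.92)² + (-0.65)² + (1.60)² + (0.62)² + (1.72)² + (2.17)² + (-0.12)² + (1.07)² = 15.8799.
Posterior: Inv-Gamma(10.0 + 8/2, 16.1 + 15.8799/2) = Inv-Gamma(14.00, 24.03995).
Mode = β/(α+1) = 24.03995/15.00 = 1.6027.

1.6027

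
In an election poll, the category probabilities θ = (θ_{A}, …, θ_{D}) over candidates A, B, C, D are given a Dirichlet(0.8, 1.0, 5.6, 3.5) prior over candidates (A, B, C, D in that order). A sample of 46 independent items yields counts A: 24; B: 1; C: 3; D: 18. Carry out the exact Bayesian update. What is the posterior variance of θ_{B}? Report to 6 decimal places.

0.000586

The Dirichlet prior is conjugate to the Multinomial likelihood: each posterior αⱼ = prior αⱼ + observed count nⱼ.
Posterior concentration: (24.8, 2.0, 8.6, 21.5), total = 56.9.
Var[θ_j] = α_j(Σα−α_j)/((Σα)²(Σα+1)) = 2.0·54.9/(56.9²·57.9) = 0.000586.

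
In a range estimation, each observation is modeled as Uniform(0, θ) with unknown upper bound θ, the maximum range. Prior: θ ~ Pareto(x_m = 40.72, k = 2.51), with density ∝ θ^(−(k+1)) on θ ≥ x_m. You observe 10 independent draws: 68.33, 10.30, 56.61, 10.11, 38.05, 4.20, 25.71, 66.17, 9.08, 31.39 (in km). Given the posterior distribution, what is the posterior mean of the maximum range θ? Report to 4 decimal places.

A Pareto(scale x_m, shape k) prior on the upper bound θ of Uniform(0, θ) is conjugate: posterior is Pareto(max(x_m, max xᵢ), k + n).
Sample maximum = 68.33; prior scale x_m = 40.72 → posterior scale = max = 68.33.
Posterior shape = 2.51 + 10 = 12.51.
E[θ|data] = k·x_m/(k−1) = 12.51·68.33/11.51 = 74.2666.

74.2666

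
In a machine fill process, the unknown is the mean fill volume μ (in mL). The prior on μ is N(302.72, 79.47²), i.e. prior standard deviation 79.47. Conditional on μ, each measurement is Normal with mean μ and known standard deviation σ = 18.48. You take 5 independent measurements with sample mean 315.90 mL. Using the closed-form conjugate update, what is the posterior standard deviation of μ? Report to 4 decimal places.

8.2202

For Normal data with known variance σ², a Normal(μ₀, σ₀²) prior on μ is conjugate. Posterior precision = 1/σ₀² + n/σ²; posterior mean is the precision-weighted average of μ₀ and x̄.
σ₀² = 79.47² = 6315.4809, σ² = 18.48² = 341.5104; σ² + n·σ₀² = 341.5104 + 5·6315.4809 = 31918.9149.
Posterior precision = 1/σ₀² + n/σ² = 1/6315.4809 + 5/341.5104 = (σ² + n·σ₀²)/(σ₀²σ²) = 31918.9149/(6315.4809·341.5104); posterior variance σₙ² = σ₀²σ²/(σ² + n·σ₀²) = 6315.4809·341.5104/31918.9149 = 67.571295.
Posterior SD = √σₙ² = √(6315.4809·341.5104/31918.9149) = 8.2202.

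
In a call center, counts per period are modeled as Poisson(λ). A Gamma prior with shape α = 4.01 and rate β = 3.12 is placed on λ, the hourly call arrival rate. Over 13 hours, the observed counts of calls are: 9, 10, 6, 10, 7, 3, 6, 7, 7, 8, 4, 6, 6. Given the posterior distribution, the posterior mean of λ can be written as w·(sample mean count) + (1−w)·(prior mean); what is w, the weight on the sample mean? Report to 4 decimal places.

0.8065

With a Gamma(shape α, rate β) prior, the Poisson likelihood is conjugate: the posterior is Gamma(α + ΣXᵢ, β + n).
Posterior mean = (α₀+S)/(β₀+n) = [n/(β₀+n)]·(S/n) + [β₀/(β₀+n)]·(α₀/β₀), so only n and β₀ enter the weight.
Weight on data w = n/(β₀+n) = 13/(3.12+13) = 13/16.12 = 0.8065.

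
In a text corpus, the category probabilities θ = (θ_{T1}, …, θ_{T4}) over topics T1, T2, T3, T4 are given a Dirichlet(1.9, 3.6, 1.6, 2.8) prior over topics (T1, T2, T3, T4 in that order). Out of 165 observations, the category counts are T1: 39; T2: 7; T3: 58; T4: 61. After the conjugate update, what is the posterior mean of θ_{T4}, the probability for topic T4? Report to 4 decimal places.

The Dirichlet prior is conjugate to the Multinomial likelihood: each posterior αⱼ = prior αⱼ + observed count nⱼ.
Posterior concentration: (40.9, 10.6, 59.6, 63.8), total = 174.9.
E[θ_{T4}|data] = α_{T4}/Σα = 63.8/174.9 = 0.3648.

0.3648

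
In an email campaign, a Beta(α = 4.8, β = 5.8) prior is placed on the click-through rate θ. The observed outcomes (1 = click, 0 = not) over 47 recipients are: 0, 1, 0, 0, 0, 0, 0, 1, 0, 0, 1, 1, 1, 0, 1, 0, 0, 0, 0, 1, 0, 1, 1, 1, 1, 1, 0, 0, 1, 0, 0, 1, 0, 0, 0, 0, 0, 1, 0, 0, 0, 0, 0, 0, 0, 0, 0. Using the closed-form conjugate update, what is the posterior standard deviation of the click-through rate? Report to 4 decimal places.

The Beta prior is conjugate to a Binomial/Bernoulli likelihood; the update adds successes to α and failures to β.
Posterior: Beta(α+k, β+n−k) = Beta(4.8+15, 5.8+32) = Beta(19.8, 37.8).
Var = αβ/((α+β)²(α+β+1)) = 19.8·37.8/(57.6²·58.6) = 0.00384959; SD = √0.00384959 = 0.0620.

0.0620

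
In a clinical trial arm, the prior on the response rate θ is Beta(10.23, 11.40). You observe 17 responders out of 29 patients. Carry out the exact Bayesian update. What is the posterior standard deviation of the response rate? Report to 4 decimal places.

0.0694

The Beta prior is conjugate to a Binomial/Bernoulli likelihood; the update adds successes to α and failures to β.
Posterior: Beta(α+k, β+n−k) = Beta(10.23+17, 11.40+12) = Beta(27.23, 23.40).
Var = αβ/((α+β)²(α+β+1)) = 27.23·23.40/(50.63²·51.63) = 0.00481444; SD = √0.00481444 = 0.0694.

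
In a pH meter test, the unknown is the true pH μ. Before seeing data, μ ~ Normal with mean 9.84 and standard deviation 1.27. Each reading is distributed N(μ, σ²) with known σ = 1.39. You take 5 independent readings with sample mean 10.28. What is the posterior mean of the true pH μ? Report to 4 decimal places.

For Normal data with known variance σ², a Normal(μ₀, σ₀²) prior on μ is conjugate. Posterior precision = 1/σ₀² + n/σ²; posterior mean is the precision-weighted average of μ₀ and x̄.
n·x̄ = 5·10.28 = 51.4.
σ₀² = 1.27² = 1.6129, σ² = 1.39² = 1.9321; σ² + n·σ₀² = 1.9321 + 5·1.6129 = 9.9966.
Posterior mean = (μ₀/σ₀² + n·x̄/σ²)/(1/σ₀² + n/σ²) = (σ²·μ₀ + σ₀²·n·x̄)/(σ² + n·σ₀²) = (1.9321·9.84 + 1.6129·51.4)/9.9966 = 101.914924/9.9966 = 10.1950.

10.1950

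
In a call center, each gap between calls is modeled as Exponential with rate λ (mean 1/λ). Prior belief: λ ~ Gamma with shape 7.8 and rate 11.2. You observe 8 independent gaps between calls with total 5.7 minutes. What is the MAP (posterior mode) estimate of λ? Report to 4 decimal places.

0.8757

With a Gamma(shape α, rate β) prior on the exponential rate λ, the posterior after n observations with total T = Σxᵢ is Gamma(α+n, β+T).
Posterior: Gamma(7.8+8, 11.2+5.7) = Gamma(15.8, 16.9).
Mode = (α−1)/β = 0.8757.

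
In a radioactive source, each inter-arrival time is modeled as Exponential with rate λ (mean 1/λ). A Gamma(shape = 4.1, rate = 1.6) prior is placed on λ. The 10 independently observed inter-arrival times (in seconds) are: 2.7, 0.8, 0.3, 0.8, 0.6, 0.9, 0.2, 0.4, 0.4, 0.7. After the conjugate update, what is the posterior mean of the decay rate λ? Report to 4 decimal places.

With a Gamma(shape α, rate β) prior on the exponential rate λ, the posterior after n observations with total T = Σxᵢ is Gamma(α+n, β+T).
Sum of observations T = 7.8 seconds; n = 10.
Posterior: Gamma(4.1+10, 1.6+7.8) = Gamma(14.1, 9.4).
Posterior mean of λ = α/β = 14.1/9.4 = 1.5000.

1.5000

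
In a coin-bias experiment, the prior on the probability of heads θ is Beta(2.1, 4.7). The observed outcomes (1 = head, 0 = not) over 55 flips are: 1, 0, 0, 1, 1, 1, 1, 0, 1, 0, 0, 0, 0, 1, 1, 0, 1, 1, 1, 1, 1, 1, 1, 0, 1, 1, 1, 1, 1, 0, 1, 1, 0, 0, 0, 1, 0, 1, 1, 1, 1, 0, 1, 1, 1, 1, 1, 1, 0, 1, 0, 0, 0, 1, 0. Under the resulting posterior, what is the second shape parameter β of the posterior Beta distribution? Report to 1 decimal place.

24.7

The Beta prior is conjugate to a Binomial/Bernoulli likelihood; the update adds successes to α and failures to β.
Posterior: Beta(α+k, β+n−k) = Beta(2.1+35, 4.7+20) = Beta(37.1, 24.7).
Posterior β = 24.7.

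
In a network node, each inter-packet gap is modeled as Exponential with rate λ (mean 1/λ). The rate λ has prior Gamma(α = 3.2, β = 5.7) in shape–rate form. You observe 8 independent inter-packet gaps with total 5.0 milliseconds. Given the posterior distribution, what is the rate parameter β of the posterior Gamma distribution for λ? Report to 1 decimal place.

10.7

With a Gamma(shape α, rate β) prior on the exponential rate λ, the posterior after n observations with total T = Σxᵢ is Gamma(α+n, β+T).
Posterior: Gamma(3.2+8, 5.7+5.0) = Gamma(11.2, 10.7).
Posterior β = 10.7.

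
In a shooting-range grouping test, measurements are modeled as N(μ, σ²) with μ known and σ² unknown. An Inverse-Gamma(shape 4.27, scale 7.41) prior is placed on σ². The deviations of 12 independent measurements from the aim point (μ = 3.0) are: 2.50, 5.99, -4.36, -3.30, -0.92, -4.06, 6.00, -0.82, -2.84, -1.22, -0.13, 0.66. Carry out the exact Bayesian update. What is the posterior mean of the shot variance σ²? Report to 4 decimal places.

With known mean μ and an Inverse-Gamma(α, β) prior on σ², the Normal likelihood is conjugate: posterior is Inv-Gamma(α + n/2, β + Σ(xᵢ−μ)²/2).
Σ(xᵢ−μ)² = (2.50)² + (5.99)² + (-4.36)² + (-3.30)² + (-0.92)² + (-4.06)² + (6.00)² + (-0.82)² + (-2.84)² + (-1.22)² + (-0.13)² + (0.66)² = 136.0386.
Posterior: Inv-Gamma(4.27 + 12/2, 7.41 + 136.0386/2) = Inv-Gamma(10.27, 75.42930).
E[σ²|data] = β/(α−1) = 75.42930/9.27 = 8.1369.

8.1369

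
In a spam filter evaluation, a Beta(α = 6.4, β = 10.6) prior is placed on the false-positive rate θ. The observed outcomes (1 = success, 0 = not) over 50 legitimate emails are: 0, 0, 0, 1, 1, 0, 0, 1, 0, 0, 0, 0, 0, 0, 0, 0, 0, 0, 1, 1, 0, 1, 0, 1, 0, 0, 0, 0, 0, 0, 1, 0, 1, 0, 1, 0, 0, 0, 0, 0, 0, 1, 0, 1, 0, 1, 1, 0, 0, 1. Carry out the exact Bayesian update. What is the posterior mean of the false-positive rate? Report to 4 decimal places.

The Beta prior is conjugate to a Binomial/Bernoulli likelihood; the update adds successes to α and failures to β.
Posterior: Beta(α+k, β+n−k) = Beta(6.4+15, 10.6+35) = Beta(21.4, 45.6).
Posterior mean = α/(α+β) = 21.4/67.0 = 0.3194.

0.3194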